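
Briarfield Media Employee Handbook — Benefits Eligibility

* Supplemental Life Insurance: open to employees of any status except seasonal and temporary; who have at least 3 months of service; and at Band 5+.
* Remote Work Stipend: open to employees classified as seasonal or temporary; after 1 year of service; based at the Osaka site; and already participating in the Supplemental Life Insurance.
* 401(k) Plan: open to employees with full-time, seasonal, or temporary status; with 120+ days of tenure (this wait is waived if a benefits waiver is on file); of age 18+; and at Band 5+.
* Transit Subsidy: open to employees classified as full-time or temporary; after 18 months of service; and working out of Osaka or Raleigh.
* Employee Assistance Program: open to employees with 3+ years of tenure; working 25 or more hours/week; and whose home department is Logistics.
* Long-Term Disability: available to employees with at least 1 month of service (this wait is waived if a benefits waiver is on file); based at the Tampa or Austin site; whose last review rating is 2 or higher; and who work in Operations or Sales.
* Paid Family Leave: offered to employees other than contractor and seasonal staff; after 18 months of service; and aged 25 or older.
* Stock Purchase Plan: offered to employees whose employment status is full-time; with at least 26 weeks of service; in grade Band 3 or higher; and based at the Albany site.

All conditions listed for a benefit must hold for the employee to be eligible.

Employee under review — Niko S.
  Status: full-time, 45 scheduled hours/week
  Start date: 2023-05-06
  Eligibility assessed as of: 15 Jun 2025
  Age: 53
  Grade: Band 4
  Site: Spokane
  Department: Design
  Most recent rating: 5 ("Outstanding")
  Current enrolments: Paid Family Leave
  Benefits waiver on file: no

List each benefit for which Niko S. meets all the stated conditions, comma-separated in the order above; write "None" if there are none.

Service from 2023-05-06 to 15 Jun 2025: 771 days.
Supplemental Life Insurance — status full-time ✓ (not excluded); service 771 days ≥ 3 months (≈90 days) ✓; grade Band 4 < Band 5 ✗ → not eligible.
Remote Work Stipend — status full-time ✗ (requires seasonal or temporary) → not eligible.
401(k) Plan — status full-time ✓; no waiver, service 771 days ≥ 120 days ✓; age 53 ≥ 18 ✓; grade Band 4 < Band 5 ✗ → not eligible.
Transit Subsidy — status full-time ✓; service 771 days ≥ 18 months (≈540 days) ✓; site Spokane ✗ (not Osaka or Raleigh) → not eligible.
Employee Assistance Program — service 771 days < 3 years (≈1095 days) ✗ → not eligible.
Long-Term Disability — no waiver, service 771 days ≥ 1 month (≈30 days) ✓; site Spokane ✗ (not Tampa or Austin) → not eligible.
Paid Family Leave — status full-time ✓ (not excluded); service 771 days ≥ 18 months (≈540 days) ✓; age 53 ≥ 25 ✓ → eligible.
Stock Purchase Plan — status full-time ✓; service 771 days ≥ 26 weeks (≈182 days) ✓; grade Band 4 ≥ Band 3 ✓; site Spokane ✗ (not Albany) → not eligible.

Paid Family Leave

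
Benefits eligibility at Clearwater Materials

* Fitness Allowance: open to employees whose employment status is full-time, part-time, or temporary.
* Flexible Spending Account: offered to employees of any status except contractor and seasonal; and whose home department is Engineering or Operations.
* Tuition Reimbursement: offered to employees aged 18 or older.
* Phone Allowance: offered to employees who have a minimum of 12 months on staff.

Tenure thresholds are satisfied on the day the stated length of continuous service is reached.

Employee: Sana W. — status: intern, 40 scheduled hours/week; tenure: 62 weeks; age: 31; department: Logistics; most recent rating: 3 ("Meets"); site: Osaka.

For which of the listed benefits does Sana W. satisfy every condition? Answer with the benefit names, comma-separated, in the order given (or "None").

Tuition Reimbursement, Phone Allowance

Fitness Allowance — status intern ✗ (requires full-time, part-time, or temporary) → not eligible.
Flexible Spending Account — status intern ✓ (not excluded); dept Logistics ✗ → not eligible.
Tuition Reimbursement — age 31 ≥ 18 ✓ → eligible.
Phone Allowance — service 62 weeks ≥ 12 months (≈360 days) ✓ → eligible.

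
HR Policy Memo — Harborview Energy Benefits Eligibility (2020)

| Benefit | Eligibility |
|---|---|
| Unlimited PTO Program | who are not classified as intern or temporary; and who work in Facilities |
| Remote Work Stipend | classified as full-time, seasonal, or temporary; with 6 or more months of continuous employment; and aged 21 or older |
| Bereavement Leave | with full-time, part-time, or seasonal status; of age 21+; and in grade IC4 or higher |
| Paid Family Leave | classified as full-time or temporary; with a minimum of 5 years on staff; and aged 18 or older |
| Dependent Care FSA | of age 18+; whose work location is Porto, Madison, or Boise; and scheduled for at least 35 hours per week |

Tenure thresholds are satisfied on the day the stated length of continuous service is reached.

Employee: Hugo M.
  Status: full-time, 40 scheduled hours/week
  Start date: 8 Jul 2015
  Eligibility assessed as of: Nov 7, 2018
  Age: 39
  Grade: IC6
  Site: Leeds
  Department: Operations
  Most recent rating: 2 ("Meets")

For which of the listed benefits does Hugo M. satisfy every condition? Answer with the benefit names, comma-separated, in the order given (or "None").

Service from 8 Jul 2015 to Nov 7, 2018: 1218 days.
Unlimited PTO Program — status full-time ✓ (not excluded); dept Operations ✗ → not eligible.
Remote Work Stipend — status full-time ✓; service 1218 days ≥ 6 months (≈180 days) ✓; age 39 ≥ 21 ✓ → eligible.
Bereavement Leave — status full-time ✓; age 39 ≥ 21 ✓; grade IC6 ≥ IC4 ✓ → eligible.
Paid Family Leave — status full-time ✓; service 1218 days < 5 years (≈1825 days) ✗ → not eligible.
Dependent Care FSA — age 39 ≥ 18 ✓; site Leeds ✗ (not Porto, Madison, or Boise) → not eligible.

Remote Work Stipend, Bereavement Leave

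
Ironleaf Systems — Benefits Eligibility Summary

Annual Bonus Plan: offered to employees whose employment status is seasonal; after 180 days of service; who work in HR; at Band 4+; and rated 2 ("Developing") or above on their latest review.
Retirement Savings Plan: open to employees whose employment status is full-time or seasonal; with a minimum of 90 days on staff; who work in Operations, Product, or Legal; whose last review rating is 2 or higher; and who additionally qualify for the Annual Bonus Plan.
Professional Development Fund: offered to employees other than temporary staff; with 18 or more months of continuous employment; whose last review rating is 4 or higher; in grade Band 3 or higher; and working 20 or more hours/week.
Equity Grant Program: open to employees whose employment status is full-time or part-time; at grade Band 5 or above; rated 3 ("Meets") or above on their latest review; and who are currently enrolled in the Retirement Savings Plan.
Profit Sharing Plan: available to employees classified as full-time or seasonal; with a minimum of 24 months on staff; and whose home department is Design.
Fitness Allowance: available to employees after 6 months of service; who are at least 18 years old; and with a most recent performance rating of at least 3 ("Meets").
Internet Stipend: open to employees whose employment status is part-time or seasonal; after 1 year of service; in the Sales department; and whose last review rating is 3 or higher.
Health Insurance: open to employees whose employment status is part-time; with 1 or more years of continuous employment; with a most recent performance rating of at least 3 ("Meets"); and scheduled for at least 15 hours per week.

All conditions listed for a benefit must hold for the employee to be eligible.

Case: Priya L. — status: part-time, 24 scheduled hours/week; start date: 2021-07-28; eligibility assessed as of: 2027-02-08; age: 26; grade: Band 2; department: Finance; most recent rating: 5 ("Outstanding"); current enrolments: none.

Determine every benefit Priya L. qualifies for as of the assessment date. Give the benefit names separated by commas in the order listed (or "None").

Service from 2021-07-28 to 2027-02-08: 2021 days.
Annual Bonus Plan — status part-time ✗ (requires seasonal) → not eligible.
Retirement Savings Plan — status part-time ✗ (requires full-time or seasonal) → not eligible.
Professional Development Fund — status part-time ✓ (not excluded); service 2021 days ≥ 18 months (≈540 days) ✓; rating 5 ≥ 4 ✓; grade Band 2 < Band 3 ✗ → not eligible.
Equity Grant Program — status part-time ✓; grade Band 2 < Band 5 ✗ → not eligible.
Profit Sharing Plan — status part-time ✗ (requires full-time or seasonal) → not eligible.
Fitness Allowance — service 2021 days ≥ 6 months (≈180 days) ✓; age 26 ≥ 18 ✓; rating 5 ≥ 3 ✓ → eligible.
Internet Stipend — status part-time ✓; service 2021 days ≥ 1 year (≈365 days) ✓; dept Finance ✗ → not eligible.
Health Insurance — status part-time ✓; service 2021 days ≥ 1 year (≈365 days) ✓; rating 5 ≥ 3 ✓; 24 hrs/wk ≥ 15 ✓ → eligible.

Fitness Allowance, Health Insurance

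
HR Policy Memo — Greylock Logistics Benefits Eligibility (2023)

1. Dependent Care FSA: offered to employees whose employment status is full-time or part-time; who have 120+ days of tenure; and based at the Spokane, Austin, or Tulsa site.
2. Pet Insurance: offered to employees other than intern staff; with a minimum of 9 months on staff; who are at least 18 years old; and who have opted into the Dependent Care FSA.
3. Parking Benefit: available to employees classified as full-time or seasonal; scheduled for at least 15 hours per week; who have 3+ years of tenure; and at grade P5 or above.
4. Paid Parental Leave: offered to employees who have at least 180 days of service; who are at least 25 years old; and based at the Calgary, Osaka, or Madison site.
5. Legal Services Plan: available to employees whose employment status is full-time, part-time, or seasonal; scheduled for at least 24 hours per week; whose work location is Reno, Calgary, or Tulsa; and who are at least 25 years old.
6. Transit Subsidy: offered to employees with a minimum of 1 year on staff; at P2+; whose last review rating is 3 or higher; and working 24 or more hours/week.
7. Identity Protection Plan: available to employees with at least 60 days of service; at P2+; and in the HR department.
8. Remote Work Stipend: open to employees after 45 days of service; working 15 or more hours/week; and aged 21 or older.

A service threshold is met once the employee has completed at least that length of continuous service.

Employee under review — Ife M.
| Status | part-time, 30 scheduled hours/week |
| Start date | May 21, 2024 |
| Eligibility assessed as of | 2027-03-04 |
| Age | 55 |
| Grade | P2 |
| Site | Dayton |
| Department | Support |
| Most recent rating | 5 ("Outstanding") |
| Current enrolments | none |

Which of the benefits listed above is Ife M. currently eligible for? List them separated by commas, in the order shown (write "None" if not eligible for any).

Service from May 21, 2024 to 2027-03-04: 1017 days.
Dependent Care FSA — status part-time ✓; service 1017 days ≥ 120 days ✓; site Dayton ✗ (not Spokane, Austin, or Tulsa) → not eligible.
Pet Insurance — status part-time ✓ (not excluded); service 1017 days ≥ 9 months (≈270 days) ✓; age 55 ≥ 18 ✓; not enrolled in Dependent Care FSA ✗ → not eligible.
Parking Benefit — status part-time ✗ (requires full-time or seasonal) → not eligible.
Paid Parental Leave — service 1017 days ≥ 180 days ✓; age 55 ≥ 25 ✓; site Dayton ✗ (not Calgary, Osaka, or Madison) → not eligible.
Legal Services Plan — status part-time ✓; 30 hrs/wk ≥ 24 ✓; site Dayton ✗ (not Reno, Calgary, or Tulsa) → not eligible.
Transit Subsidy — service 1017 days ≥ 1 year (≈365 days) ✓; grade P2 ≥ P2 ✓; rating 5 ≥ 3 ✓; 30 hrs/wk ≥ 24 ✓ → eligible.
Identity Protection Plan — service 1017 days ≥ 60 days ✓; grade P2 ≥ P2 ✓; dept Support ✗ → not eligible.
Remote Work Stipend — service 1017 days ≥ 45 days ✓; 30 hrs/wk ≥ 15 ✓; age 55 ≥ 21 ✓ → eligible.

Transit Subsidy, Remote Work Stipend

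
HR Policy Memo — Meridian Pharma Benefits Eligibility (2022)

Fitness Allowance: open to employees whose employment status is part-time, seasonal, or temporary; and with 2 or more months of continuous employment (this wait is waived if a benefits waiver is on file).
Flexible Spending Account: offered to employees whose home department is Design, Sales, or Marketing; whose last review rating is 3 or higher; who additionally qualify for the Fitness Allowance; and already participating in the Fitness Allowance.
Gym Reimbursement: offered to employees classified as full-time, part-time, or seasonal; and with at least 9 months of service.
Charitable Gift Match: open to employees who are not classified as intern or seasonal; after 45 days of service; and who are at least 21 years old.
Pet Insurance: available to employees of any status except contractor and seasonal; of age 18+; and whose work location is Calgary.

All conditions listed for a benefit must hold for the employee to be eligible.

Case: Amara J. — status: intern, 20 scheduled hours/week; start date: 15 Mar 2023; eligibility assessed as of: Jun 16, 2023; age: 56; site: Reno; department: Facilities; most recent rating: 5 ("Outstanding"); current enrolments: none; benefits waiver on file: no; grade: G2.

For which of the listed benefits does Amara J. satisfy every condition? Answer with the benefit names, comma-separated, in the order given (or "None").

Service from 15 Mar 2023 to Jun 16, 2023: 93 days.
Fitness Allowance — status intern ✗ (requires part-time, seasonal, or temporary) → not eligible.
Flexible Spending Account — dept Facilities ✗ → not eligible.
Gym Reimbursement — status intern ✗ (requires full-time, part-time, or seasonal) → not eligible.
Charitable Gift Match — status intern ✗ (excluded) → not eligible.
Pet Insurance — status intern ✓ (not excluded); age 56 ≥ 18 ✓; site Reno ✗ (not Calgary) → not eligible.

None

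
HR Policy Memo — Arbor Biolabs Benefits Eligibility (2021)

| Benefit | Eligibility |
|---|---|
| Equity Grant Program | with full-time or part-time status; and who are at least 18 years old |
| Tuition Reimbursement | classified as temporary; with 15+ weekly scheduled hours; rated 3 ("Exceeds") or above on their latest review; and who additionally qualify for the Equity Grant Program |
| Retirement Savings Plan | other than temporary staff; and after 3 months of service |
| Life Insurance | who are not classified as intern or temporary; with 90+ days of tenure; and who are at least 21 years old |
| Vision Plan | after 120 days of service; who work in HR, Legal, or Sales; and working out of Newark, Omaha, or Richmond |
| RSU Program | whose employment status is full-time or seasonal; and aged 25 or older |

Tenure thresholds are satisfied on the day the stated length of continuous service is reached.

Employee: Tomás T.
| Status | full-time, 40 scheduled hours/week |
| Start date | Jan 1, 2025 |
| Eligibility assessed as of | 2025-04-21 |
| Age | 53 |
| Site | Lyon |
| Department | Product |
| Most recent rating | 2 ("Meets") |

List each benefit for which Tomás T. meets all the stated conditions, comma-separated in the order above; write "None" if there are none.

Equity Grant Program, Retirement Savings Plan, Life Insurance, RSU Program

Service from Jan 1, 2025 to 2025-04-21: 110 days.
Equity Grant Program — status full-time ✓; age 53 ≥ 18 ✓ → eligible.
Tuition Reimbursement — status full-time ✗ (requires temporary) → not eligible.
Retirement Savings Plan — status full-time ✓ (not excluded); service 110 days ≥ 3 months (≈90 days) ✓ → eligible.
Life Insurance — status full-time ✓ (not excluded); service 110 days ≥ 90 days ✓; age 53 ≥ 21 ✓ → eligible.
Vision Plan — service 110 days < 120 days ✗ → not eligible.
RSU Program — status full-time ✓; age 53 ≥ 25 ✓ → eligible.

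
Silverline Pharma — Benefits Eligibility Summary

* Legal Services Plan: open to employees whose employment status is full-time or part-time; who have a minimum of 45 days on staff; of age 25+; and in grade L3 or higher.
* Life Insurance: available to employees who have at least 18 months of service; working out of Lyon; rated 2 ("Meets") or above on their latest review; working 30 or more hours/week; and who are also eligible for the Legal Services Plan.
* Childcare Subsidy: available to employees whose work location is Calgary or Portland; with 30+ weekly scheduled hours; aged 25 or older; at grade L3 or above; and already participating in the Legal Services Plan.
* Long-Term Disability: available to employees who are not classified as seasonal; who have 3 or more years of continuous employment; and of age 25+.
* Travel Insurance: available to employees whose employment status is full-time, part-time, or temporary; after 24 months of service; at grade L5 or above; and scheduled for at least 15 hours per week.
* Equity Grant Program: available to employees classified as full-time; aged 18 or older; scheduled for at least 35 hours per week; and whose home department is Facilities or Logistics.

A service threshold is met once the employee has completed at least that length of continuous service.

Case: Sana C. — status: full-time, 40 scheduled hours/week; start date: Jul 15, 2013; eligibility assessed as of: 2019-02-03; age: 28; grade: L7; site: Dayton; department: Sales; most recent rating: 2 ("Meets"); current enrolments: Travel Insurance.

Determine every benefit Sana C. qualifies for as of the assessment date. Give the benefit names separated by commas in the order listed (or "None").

Legal Services Plan, Long-Term Disability, Travel Insurance

Service from Jul 15, 2013 to 2019-02-03: 2029 days.
Legal Services Plan — status full-time ✓; service 2029 days ≥ 45 days ✓; age 28 ≥ 25 ✓; grade L7 ≥ L3 ✓ → eligible.
Life Insurance — service 2029 days ≥ 18 months (≈540 days) ✓; site Dayton ✗ (not Lyon) → not eligible.
Childcare Subsidy — site Dayton ✗ (not Calgary or Portland) → not eligible.
Long-Term Disability — status full-time ✓ (not excluded); service 2029 days ≥ 3 years (≈1095 days) ✓; age 28 ≥ 25 ✓ → eligible.
Travel Insurance — status full-time ✓; service 2029 days ≥ 24 months (≈720 days) ✓; grade L7 ≥ L5 ✓; 40 hrs/wk ≥ 15 ✓ → eligible.
Equity Grant Program — status full-time ✓; age 28 ≥ 18 ✓; 40 hrs/wk ≥ 35 ✓; dept Sales ✗ → not eligible.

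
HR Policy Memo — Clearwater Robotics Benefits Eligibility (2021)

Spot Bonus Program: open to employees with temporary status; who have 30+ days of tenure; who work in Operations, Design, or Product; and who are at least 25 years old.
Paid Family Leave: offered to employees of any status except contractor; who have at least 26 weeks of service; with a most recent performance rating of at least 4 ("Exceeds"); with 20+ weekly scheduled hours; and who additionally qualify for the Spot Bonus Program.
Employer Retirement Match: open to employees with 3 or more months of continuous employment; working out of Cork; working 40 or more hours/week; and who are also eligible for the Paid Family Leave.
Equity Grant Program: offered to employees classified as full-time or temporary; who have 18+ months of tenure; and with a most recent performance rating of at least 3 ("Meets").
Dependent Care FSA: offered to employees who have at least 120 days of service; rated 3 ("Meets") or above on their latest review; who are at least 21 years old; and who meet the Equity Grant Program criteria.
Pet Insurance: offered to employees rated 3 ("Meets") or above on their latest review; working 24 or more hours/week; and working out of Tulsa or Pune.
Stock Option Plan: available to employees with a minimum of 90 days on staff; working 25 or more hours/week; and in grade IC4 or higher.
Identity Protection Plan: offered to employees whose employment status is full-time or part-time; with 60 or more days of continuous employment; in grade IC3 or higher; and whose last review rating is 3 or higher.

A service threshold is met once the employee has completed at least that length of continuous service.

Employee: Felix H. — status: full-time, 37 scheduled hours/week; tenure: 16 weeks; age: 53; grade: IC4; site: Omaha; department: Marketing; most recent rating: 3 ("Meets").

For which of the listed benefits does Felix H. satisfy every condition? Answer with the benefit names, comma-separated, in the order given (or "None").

Stock Option Plan, Identity Protection Plan

Spot Bonus Program — status full-time ✗ (requires temporary) → not eligible.
Paid Family Leave — status full-time ✓ (not excluded); service 16 weeks < 26 weeks ✗ → not eligible.
Employer Retirement Match — service 16 weeks ≥ 3 months (≈90 days) ✓; site Omaha ✗ (not Cork) → not eligible.
Equity Grant Program — status full-time ✓; service 16 weeks < 18 months (≈540 days) ✗ → not eligible.
Dependent Care FSA — service 16 weeks < 120 days ✗ → not eligible.
Pet Insurance — rating 3 ≥ 3 ✓; 37 hrs/wk ≥ 24 ✓; site Omaha ✗ (not Tulsa or Pune) → not eligible.
Stock Option Plan — service 16 weeks ≥ 90 days ✓; 37 hrs/wk ≥ 25 ✓; grade IC4 ≥ IC4 ✓ → eligible.
Identity Protection Plan — status full-time ✓; service 16 weeks ≥ 60 days ✓; grade IC4 ≥ IC3 ✓; rating 3 ≥ 3 ✓ → eligible.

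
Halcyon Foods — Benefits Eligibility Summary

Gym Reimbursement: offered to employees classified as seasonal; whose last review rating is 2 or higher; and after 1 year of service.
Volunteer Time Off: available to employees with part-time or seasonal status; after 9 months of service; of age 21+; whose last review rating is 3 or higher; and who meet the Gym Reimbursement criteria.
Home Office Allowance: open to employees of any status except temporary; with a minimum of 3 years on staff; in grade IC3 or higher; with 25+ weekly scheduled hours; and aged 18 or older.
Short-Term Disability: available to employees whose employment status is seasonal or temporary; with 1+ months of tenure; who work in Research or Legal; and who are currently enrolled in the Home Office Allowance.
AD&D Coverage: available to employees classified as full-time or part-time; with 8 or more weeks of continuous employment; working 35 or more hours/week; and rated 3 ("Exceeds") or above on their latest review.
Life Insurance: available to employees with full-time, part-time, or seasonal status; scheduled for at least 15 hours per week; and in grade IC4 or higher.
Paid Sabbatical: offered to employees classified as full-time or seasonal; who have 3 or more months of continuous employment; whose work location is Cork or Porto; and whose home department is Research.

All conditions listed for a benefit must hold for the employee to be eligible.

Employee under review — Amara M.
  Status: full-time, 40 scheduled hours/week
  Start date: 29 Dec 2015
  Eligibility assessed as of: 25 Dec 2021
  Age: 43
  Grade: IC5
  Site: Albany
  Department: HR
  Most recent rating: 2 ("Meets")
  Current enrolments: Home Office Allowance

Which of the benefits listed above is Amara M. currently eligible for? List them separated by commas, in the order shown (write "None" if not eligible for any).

Home Office Allowance, Life Insurance

Service from 29 Dec 2015 to 25 Dec 2021: 2188 days.
Gym Reimbursement — status full-time ✗ (requires seasonal) → not eligible.
Volunteer Time Off — status full-time ✗ (requires part-time or seasonal) → not eligible.
Home Office Allowance — status full-time ✓ (not excluded); service 2188 days ≥ 3 years (≈1095 days) ✓; grade IC5 ≥ IC3 ✓; 40 hrs/wk ≥ 25 ✓; age 43 ≥ 18 ✓ → eligible.
Short-Term Disability — status full-time ✗ (requires seasonal or temporary) → not eligible.
AD&D Coverage — status full-time ✓; service 2188 days ≥ 8 weeks (≈56 days) ✓; 40 hrs/wk ≥ 35 ✓; rating 2 < 3 ✗ → not eligible.
Life Insurance — status full-time ✓; 40 hrs/wk ≥ 15 ✓; grade IC5 ≥ IC4 ✓ → eligible.
Paid Sabbatical — status full-time ✓; service 2188 days ≥ 3 months (≈90 days) ✓; site Albany ✗ (not Cork or Porto) → not eligible.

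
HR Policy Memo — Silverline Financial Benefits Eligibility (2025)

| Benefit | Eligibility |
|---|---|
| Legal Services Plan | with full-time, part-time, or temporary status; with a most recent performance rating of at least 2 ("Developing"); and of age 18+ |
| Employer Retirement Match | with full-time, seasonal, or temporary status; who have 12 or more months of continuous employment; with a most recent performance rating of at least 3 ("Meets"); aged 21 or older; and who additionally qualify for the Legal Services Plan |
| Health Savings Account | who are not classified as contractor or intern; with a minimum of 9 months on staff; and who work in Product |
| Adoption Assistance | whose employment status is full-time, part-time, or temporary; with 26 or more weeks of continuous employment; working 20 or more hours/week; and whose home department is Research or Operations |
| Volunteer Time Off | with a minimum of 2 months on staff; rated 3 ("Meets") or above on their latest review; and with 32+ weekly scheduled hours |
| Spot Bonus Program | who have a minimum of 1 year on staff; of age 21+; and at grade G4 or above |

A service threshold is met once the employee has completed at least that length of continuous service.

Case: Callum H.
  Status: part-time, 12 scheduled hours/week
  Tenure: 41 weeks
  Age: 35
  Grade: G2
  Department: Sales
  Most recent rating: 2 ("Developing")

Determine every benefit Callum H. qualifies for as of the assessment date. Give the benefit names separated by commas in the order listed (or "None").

Legal Services Plan

Legal Services Plan — status part-time ✓; rating 2 ≥ 2 ✓; age 35 ≥ 18 ✓ → eligible.
Employer Retirement Match — status part-time ✗ (requires full-time, seasonal, or temporary) → not eligible.
Health Savings Account — status part-time ✓ (not excluded); service 41 weeks ≥ 9 months (≈270 days) ✓; dept Sales ✗ → not eligible.
Adoption Assistance — status part-time ✓; service 41 weeks ≥ 26 weeks ✓; 12 hrs/wk < 20 ✗ → not eligible.
Volunteer Time Off — service 41 weeks ≥ 2 months (≈60 days) ✓; rating 2 < 3 ✗ → not eligible.
Spot Bonus Program — service 41 weeks < 1 year (≈365 days) ✗ → not eligible.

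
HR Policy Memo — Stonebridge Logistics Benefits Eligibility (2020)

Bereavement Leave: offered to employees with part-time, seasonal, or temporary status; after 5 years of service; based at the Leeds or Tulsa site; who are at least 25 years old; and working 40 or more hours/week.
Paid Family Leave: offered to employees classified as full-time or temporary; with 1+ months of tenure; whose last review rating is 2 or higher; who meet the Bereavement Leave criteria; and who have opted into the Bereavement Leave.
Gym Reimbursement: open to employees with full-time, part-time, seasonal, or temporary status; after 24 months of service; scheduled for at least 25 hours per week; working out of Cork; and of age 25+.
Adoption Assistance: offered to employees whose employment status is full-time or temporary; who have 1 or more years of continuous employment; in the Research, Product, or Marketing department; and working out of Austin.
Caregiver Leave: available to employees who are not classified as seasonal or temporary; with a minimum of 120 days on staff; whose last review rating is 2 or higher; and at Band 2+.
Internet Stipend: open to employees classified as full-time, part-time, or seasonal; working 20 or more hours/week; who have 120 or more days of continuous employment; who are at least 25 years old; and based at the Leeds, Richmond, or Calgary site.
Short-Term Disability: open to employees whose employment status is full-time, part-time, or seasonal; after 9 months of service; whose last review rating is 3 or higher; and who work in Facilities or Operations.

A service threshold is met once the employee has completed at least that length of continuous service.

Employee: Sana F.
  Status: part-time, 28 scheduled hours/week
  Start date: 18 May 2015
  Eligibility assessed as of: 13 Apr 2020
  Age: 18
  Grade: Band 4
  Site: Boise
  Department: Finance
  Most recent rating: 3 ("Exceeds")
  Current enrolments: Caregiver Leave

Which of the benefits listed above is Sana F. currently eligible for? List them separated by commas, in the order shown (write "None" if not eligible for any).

Service from 18 May 2015 to 13 Apr 2020: 1792 days.
Bereavement Leave — status part-time ✓; service 1792 days < 5 years (≈1825 days) ✗ → not eligible.
Paid Family Leave — status part-time ✗ (requires full-time or temporary) → not eligible.
Gym Reimbursement — status part-time ✓; service 1792 days ≥ 24 months (≈720 days) ✓; 28 hrs/wk ≥ 25 ✓; site Boise ✗ (not Cork) → not eligible.
Adoption Assistance — status part-time ✗ (requires full-time or temporary) → not eligible.
Caregiver Leave — status part-time ✓ (not excluded); service 1792 days ≥ 120 days ✓; rating 3 ≥ 2 ✓; grade Band 4 ≥ Band 2 ✓ → eligible.
Internet Stipend — status part-time ✓; 28 hrs/wk ≥ 20 ✓; service 1792 days ≥ 120 days ✓; age 18 < 25 ✗ → not eligible.
Short-Term Disability — status part-time ✓; service 1792 days ≥ 9 months (≈270 days) ✓; rating 3 ≥ 3 ✓; dept Finance ✗ → not eligible.

Caregiver Leave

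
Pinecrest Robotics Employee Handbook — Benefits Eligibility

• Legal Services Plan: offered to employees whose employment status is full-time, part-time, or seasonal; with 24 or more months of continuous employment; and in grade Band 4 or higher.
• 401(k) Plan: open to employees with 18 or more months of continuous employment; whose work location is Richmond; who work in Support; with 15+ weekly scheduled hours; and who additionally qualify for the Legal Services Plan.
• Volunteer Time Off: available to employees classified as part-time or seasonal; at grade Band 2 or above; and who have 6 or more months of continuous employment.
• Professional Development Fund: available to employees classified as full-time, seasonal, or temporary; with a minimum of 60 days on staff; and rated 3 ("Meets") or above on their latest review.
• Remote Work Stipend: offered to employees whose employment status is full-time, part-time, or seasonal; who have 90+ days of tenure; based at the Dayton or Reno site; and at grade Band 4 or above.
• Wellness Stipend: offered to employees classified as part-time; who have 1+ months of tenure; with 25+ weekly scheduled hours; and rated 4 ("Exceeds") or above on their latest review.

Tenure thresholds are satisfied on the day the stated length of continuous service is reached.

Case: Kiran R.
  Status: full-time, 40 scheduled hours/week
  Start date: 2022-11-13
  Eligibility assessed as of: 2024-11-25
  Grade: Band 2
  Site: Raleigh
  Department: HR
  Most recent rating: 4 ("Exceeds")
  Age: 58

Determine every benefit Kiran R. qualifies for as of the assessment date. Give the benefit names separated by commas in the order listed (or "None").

Professional Development Fund

Service from 2022-11-13 to 2024-11-25: 743 days.
Legal Services Plan — status full-time ✓; service 743 days ≥ 24 months (≈720 days) ✓; grade Band 2 < Band 4 ✗ → not eligible.
401(k) Plan — service 743 days ≥ 18 months (≈540 days) ✓; site Raleigh ✗ (not Richmond) → not eligible.
Volunteer Time Off — status full-time ✗ (requires part-time or seasonal) → not eligible.
Professional Development Fund — status full-time ✓; service 743 days ≥ 60 days ✓; rating 4 ≥ 3 ✓ → eligible.
Remote Work Stipend — status full-time ✓; service 743 days ≥ 90 days ✓; site Raleigh ✗ (not Dayton or Reno) → not eligible.
Wellness Stipend — status full-time ✗ (requires part-time) → not eligible.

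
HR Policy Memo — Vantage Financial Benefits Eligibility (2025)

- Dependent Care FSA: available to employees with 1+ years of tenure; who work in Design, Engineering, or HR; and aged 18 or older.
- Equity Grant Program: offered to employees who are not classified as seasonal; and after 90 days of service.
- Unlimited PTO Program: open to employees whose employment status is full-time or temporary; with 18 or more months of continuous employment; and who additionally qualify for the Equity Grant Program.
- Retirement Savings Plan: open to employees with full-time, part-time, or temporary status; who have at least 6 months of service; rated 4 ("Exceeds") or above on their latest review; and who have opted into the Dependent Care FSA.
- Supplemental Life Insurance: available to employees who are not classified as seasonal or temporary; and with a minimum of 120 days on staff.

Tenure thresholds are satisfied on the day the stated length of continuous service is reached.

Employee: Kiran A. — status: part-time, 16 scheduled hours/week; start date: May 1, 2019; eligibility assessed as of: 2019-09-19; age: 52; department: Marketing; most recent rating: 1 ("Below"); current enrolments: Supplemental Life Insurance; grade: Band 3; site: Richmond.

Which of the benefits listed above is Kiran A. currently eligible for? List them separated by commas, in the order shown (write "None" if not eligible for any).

Service from May 1, 2019 to 2019-09-19: 141 days.
Dependent Care FSA — service 141 days < 1 year (≈365 days) ✗ → not eligible.
Equity Grant Program — status part-time ✓ (not excluded); service 141 days ≥ 90 days ✓ → eligible.
Unlimited PTO Program — status part-time ✗ (requires full-time or temporary) → not eligible.
Retirement Savings Plan — status part-time ✓; service 141 days < 6 months (≈180 days) ✗ → not eligible.
Supplemental Life Insurance — status part-time ✓ (not excluded); service 141 days ≥ 120 days ✓ → eligible.

Equity Grant Program, Supplemental Life Insurance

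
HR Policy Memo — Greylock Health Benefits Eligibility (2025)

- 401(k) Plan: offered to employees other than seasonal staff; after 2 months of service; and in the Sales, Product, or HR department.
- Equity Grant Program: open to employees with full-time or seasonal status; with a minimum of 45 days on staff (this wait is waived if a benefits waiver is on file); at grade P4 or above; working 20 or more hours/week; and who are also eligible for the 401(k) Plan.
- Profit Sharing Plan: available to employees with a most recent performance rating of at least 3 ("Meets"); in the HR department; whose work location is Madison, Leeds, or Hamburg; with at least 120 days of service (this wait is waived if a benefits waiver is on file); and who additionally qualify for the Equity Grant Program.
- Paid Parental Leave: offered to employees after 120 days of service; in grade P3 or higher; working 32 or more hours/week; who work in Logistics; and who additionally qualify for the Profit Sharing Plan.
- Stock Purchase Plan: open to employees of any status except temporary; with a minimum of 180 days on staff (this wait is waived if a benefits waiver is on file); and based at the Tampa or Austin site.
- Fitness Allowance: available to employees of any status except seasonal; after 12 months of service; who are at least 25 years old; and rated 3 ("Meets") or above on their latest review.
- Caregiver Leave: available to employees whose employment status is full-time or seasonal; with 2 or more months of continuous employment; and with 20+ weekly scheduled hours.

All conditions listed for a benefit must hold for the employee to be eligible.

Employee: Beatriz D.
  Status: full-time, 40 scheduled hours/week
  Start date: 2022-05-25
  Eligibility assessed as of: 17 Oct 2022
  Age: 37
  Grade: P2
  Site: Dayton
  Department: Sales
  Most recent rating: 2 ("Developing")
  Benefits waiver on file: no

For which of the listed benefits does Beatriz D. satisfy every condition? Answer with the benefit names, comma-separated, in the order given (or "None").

401(k) Plan, Caregiver Leave

Service from 2022-05-25 to 17 Oct 2022: 145 days.
401(k) Plan — status full-time ✓ (not excluded); service 145 days ≥ 2 months (≈60 days) ✓; dept Sales ✓ → eligible.
Equity Grant Program — status full-time ✓; no waiver, service 145 days ≥ 45 days ✓; grade P2 < P4 ✗ → not eligible.
Profit Sharing Plan — rating 2 < 3 ✗ → not eligible.
Paid Parental Leave — service 145 days ≥ 120 days ✓; grade P2 < P3 ✗ → not eligible.
Stock Purchase Plan — status full-time ✓ (not excluded); no waiver, service 145 days < 180 days ✗ → not eligible.
Fitness Allowance — status full-time ✓ (not excluded); service 145 days < 12 months (≈360 days) ✗ → not eligible.
Caregiver Leave — status full-time ✓; service 145 days ≥ 2 months (≈60 days) ✓; 40 hrs/wk ≥ 20 ✓ → eligible.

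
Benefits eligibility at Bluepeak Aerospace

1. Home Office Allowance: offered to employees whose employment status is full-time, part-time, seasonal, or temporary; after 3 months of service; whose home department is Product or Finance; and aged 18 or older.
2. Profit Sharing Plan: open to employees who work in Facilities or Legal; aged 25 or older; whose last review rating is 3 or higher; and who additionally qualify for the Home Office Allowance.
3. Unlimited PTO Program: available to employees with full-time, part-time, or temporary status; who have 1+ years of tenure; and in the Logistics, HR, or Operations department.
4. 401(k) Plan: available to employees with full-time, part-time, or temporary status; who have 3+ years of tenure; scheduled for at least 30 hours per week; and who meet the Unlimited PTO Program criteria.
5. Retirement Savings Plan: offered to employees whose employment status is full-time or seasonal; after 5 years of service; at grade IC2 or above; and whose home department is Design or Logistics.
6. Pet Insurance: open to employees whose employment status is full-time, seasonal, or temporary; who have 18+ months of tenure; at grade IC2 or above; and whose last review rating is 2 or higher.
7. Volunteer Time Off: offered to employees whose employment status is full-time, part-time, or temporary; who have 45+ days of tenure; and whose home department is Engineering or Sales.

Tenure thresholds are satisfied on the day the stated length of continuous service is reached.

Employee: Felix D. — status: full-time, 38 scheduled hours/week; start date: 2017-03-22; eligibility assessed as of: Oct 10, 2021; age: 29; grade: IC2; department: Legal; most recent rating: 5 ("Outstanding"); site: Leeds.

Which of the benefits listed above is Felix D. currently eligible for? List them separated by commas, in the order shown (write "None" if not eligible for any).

Service from 2017-03-22 to Oct 10, 2021: 1663 days.
Home Office Allowance — status full-time ✓; service 1663 days ≥ 3 months (≈90 days) ✓; dept Legal ✗ → not eligible.
Profit Sharing Plan — dept Legal ✓; age 29 ≥ 25 ✓; rating 5 ≥ 3 ✓; not eligible for Home Office Allowance ✗ → not eligible.
Unlimited PTO Program — status full-time ✓; service 1663 days ≥ 1 year (≈365 days) ✓; dept Legal ✗ → not eligible.
401(k) Plan — status full-time ✓; service 1663 days ≥ 3 years (≈1095 days) ✓; 38 hrs/wk ≥ 30 ✓; not eligible for Unlimited PTO Program ✗ → not eligible.
Retirement Savings Plan — status full-time ✓; service 1663 days < 5 years (≈1825 days) ✗ → not eligible.
Pet Insurance — status full-time ✓; service 1663 days ≥ 18 months (≈540 days) ✓; grade IC2 ≥ IC2 ✓; rating 5 ≥ 2 ✓ → eligible.
Volunteer Time Off — status full-time ✓; service 1663 days ≥ 45 days ✓; dept Legal ✗ → not eligible.

Pet Insurance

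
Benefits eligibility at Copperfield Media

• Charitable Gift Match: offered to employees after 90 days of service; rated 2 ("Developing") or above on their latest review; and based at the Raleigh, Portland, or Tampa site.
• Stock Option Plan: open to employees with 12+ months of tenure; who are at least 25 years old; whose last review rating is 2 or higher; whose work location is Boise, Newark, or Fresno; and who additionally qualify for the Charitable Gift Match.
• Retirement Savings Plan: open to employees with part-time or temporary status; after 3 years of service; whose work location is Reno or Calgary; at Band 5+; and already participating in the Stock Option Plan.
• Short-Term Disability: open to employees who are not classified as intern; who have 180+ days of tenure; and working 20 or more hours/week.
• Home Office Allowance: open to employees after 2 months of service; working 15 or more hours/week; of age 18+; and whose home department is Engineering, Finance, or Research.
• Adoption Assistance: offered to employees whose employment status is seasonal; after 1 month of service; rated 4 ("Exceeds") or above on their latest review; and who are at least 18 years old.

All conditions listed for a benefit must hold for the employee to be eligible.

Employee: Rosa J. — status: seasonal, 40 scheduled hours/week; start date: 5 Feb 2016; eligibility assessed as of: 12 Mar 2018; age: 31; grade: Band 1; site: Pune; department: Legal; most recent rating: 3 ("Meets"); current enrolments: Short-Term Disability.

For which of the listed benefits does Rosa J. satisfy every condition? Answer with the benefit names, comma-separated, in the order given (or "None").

Short-Term Disability

Service from 5 Feb 2016 to 12 Mar 2018: 766 days.
Charitable Gift Match — service 766 days ≥ 90 days ✓; rating 3 ≥ 2 ✓; site Pune ✗ (not Raleigh, Portland, or Tampa) → not eligible.
Stock Option Plan — service 766 days ≥ 12 months (≈360 days) ✓; age 31 ≥ 25 ✓; rating 3 ≥ 2 ✓; site Pune ✗ (not Boise, Newark, or Fresno) → not eligible.
Retirement Savings Plan — status seasonal ✗ (requires part-time or temporary) → not eligible.
Short-Term Disability — status seasonal ✓ (not excluded); service 766 days ≥ 180 days ✓; 40 hrs/wk ≥ 20 ✓ → eligible.
Home Office Allowance — service 766 days ≥ 2 months (≈60 days) ✓; 40 hrs/wk ≥ 15 ✓; age 31 ≥ 18 ✓; dept Legal ✗ → not eligible.
Adoption Assistance — status seasonal ✓; service 766 days ≥ 1 month (≈30 days) ✓; rating 3 < 4 ✗ → not eligible.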